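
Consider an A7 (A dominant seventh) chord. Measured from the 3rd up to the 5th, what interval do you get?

m3

A dominant seventh is spelled A, C#, E, G.
3rd = C#; 5th = E.
From C# to E: 3 semitones over a third = minor.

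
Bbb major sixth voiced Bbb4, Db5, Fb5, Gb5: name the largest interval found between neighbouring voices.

major third

Adjacent intervals: Bbb4→Db5 = major third; Db5→Fb5 = minor third; Fb5→Gb5 = major second.
The largest is Bbb4 to Db5, a major third (4 semitones).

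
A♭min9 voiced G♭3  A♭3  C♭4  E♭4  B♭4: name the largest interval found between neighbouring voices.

perfect fifth

Adjacent intervals: G♭3→A♭3 = major second; A♭3→C♭4 = minor third; C♭4→E♭4 = major third; E♭4→B♭4 = perfect fifth.
The largest is E♭4 to B♭4, a perfect fifth (7 semitones).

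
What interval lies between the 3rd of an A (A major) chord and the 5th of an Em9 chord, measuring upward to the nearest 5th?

minor seventh

A (A major) has C# as its 3rd, and Em9 has B as its 5th.
7 letter names make it a seventh; at 10 semitones (a half step narrower than major) the quality is minor.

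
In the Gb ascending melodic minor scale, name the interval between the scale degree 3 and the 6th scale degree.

augmented 4th

Spelling the Gb ascending melodic minor scale: Gb Ab Bbb Cb Db Eb F.
That puts Bbb below Eb.
4 letter names make it a fourth; at 6 semitones (a half step wider than perfect) the quality is augmented.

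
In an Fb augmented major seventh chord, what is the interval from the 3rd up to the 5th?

major third

The chord tones of Fbmaj7#5 (Fb augmented major seventh) are Fb, Ab, C, Eb.
3rd = Ab; 5th = C.
From Ab to C is 4 semitones, exactly the major third.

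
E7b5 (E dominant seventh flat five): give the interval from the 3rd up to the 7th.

d5

E7b5: E-G#-Bb-D.
The 3rd is G# and the 7th is D.
G# up to D is 6 semitones, a half step narrower than a perfect fifth, so the interval is diminished.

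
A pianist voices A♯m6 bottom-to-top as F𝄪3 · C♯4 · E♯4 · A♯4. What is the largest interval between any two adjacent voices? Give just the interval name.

diminished fifth

Adjacent intervals: F𝄪3→C♯4 = diminished fifth; C♯4→E♯4 = major third; E♯4→A♯4 = perfect fourth.
The largest is F𝄪3 to C♯4, a diminished fifth (6 semitones).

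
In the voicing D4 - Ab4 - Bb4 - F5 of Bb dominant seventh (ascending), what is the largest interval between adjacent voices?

Adjacent intervals: D4→Ab4 = diminished fifth; Ab4→Bb4 = major second; Bb4→F5 = perfect fifth.
The largest is Bb4 to F5, a perfect fifth (7 semitones).

perfect 5th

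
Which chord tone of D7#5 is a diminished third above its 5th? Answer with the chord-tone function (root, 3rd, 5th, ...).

The chord tones of D+7 are D–F#–A#–C.
The 5th is A#. A diminished third above A# is C.
C is the chord's 7th.

7th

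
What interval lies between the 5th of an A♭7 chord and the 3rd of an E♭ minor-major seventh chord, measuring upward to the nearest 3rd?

The 5th of A♭7 is E♭; the 3rd of E♭ minor-major seventh is G♭.
3 letter names make it a third; at 3 semitones (a half step narrower than major) the quality is minor.

minor 3rd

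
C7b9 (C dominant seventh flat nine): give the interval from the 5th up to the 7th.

minor third

C dominant seventh flat nine is spelled C E G B♭ D♭.
That puts G below B♭.
3 letter names make it a third; at 3 semitones (a half step narrower than major) the quality is minor.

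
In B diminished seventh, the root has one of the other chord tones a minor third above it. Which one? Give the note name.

D

Bdim7: B-D-F-A♭.
The root is B. A minor third above B is D.
D is the chord's 3rd.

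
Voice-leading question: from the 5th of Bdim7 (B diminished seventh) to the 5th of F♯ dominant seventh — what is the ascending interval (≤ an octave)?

augmented 5th

The 5th of Bdim7 (B diminished seventh) is F; the 5th of F♯ dominant seventh is C♯.
5 letter names make it a fifth; at 8 semitones (a half step wider than perfect) the quality is augmented.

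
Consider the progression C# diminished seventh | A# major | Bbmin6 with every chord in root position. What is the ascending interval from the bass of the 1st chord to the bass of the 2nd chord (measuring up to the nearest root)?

M6

The roots are C# and A#.
Counting 6 letters and 9 half steps from C# gives a major sixth.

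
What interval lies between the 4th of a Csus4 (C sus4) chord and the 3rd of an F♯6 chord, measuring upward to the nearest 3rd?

augmented third

Csus4 (C sus4) has F as its 4th, and F♯6 has A♯ as its 3rd.
From F to A♯: 5 semitones over a third = augmented.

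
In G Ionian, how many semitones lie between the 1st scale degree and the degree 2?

The scale is G A B C D E F♯.
G up to A is a major second — 2 semitones.

2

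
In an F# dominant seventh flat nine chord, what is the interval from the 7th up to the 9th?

F#7b9 (F# dominant seventh flat nine) is spelled F#-A#-C#-E-G.
The 7th is E and the 9th is G.
From E to G: 3 semitones over a third = minor.

m3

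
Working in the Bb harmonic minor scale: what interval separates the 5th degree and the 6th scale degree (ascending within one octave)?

minor 2nd

Spelling the Bb harmonic minor scale: Bb C Db Eb F Gb A.
5th degree = F; 6th scale degree = Gb.
From F to Gb: 1 semitone over a second = minor.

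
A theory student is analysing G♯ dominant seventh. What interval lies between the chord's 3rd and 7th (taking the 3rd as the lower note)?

The chord tones of G♯7 are G♯ B♯ D♯ F♯.
So we need the interval from B♯ up to F♯.
B♯ up to F♯ is 6 semitones, a half step narrower than a perfect fifth, so the interval is diminished.

d5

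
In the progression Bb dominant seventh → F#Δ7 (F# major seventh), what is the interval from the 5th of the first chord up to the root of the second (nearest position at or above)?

Bb dominant seventh has F as its 5th, and F#Δ7 (F# major seventh) has F# as its root.
1 letter names make it a unison; at 1 semitone (a half step wider than perfect) the quality is augmented.

augmented 1st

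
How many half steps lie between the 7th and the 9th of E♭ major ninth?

The chord tones of E♭ major ninth are E♭, G, B♭, D, F.
D to F is a minor third: 3 semitones.

3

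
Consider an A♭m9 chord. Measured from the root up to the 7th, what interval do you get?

minor seventh

The chord tones of A♭ minor ninth are A♭, C♭, E♭, G♭, B♭.
That puts A♭ below G♭.
A♭ up to G♭ is 10 semitones, a half step narrower than a major seventh, so the interval is minor.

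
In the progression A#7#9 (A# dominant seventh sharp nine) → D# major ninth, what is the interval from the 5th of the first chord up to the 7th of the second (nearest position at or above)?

A#7#9 (A# dominant seventh sharp nine) has E# as its 5th, and D# major ninth has C## as its 7th.
From E# to C## is 9 semitones, exactly the major sixth.

major sixth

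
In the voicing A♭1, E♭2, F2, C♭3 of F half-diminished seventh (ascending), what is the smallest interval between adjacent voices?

Adjacent intervals: A♭1→E♭2 = perfect fifth; E♭2→F2 = major second; F2→C♭3 = diminished fifth.
The smallest is E♭2 to F2, a major second (2 semitones).

major 2nd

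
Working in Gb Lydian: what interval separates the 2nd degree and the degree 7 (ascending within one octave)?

Spelling Gb Lydian: Gb Ab Bb C Db Eb F.
2nd degree = Ab; degree 7 = F.
Ab up to F spans 6 letter names and 9 semitones — a major sixth.

major sixth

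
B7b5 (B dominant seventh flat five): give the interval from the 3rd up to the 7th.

diminished 5th

The chord tones of B7b5 are B–D♯–F–A.
3rd = D♯; 7th = A.
5 letter names make it a fifth; at 6 semitones (a half step narrower than perfect) the quality is diminished.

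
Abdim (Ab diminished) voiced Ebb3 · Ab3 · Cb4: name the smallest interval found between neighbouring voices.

m3

Adjacent intervals: Ebb3→Ab3 = augmented fourth; Ab3→Cb4 = minor third.
The smallest is Ab3 to Cb4, a minor third (3 semitones).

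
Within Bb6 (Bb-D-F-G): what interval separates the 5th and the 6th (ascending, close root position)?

M2

The 5th is F and the 6th is G.
Counting 2 letters and 2 half steps from F gives a major second.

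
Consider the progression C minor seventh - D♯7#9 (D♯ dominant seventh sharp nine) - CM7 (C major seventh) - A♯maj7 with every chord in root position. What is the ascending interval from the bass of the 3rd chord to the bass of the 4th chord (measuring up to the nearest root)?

The roots are C and A♯.
C up to A♯ is 10 semitones, a half step wider than a major sixth, so the interval is augmented.

A6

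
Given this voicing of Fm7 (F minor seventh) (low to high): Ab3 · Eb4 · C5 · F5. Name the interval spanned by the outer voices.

M13

The outer voices are Ab3 and F5.
Counting 13 letters and 21 half steps from Ab gives a major thirteenth.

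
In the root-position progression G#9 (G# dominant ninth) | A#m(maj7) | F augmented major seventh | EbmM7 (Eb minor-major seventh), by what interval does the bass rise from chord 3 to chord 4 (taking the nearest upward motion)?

The roots are F and Eb.
7 letter names make it a seventh; at 10 semitones (a half step narrower than major) the quality is minor.

m7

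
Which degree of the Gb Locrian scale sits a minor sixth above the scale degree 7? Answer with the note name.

The scale is Gb Abb Bbb Cb Dbb Ebb Fb.
The scale degree 7 is Fb; a minor sixth above that is Dbb — scale degree 5.

Dbb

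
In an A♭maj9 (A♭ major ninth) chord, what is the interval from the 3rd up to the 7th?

perfect 5th

A♭maj9: A♭, C, E♭, G, B♭.
3rd = C; 7th = G.
C up to G spans 5 letter names and 7 semitones — a perfect fifth.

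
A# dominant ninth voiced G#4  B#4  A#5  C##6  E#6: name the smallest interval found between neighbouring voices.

Adjacent intervals: G#4→B#4 = major third; B#4→A#5 = minor seventh; A#5→C##6 = major third; C##6→E#6 = minor third.
The smallest is C##6 to E#6, a minor third (3 semitones).

minor third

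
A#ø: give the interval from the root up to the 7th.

The chord tones of A#m7b5 (A# half-diminished seventh) are A#, C#, E, G#.
That puts A# below G#.
7 letter names make it a seventh; at 10 semitones (a half step narrower than major) the quality is minor.

minor seventh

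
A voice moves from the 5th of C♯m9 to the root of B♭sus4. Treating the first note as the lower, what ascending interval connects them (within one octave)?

C♯m9 has G♯ as its 5th, and B♭sus4 has B♭ as its root.
G♯ up to B♭ is 2 semitones, a whole step narrower than a major third, so the interval is diminished.

diminished third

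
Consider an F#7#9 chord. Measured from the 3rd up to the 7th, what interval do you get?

F# dominant seventh sharp nine is spelled F#, A#, C#, E, G##.
The 3rd is A# and the 7th is E.
A# up to E is 6 semitones, a half step narrower than a perfect fifth, so the interval is diminished.

d5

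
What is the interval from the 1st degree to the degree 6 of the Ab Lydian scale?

major sixth

Ab lydian: Ab Bb C D Eb F G.
That puts Ab below F.
Ab up to F spans 6 letter names and 9 semitones — a major sixth.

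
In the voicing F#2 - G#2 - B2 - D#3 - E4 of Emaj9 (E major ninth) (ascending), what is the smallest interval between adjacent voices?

Adjacent intervals: F#2→G#2 = major second; G#2→B2 = minor third; B2→D#3 = major third; D#3→E4 = minor ninth.
The smallest is F#2 to G#2, a major second (2 semitones).

major second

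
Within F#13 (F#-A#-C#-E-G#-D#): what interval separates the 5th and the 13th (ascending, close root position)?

That puts C# below D#.
From C# to D# is 14 semitones, exactly the major ninth.

major 9th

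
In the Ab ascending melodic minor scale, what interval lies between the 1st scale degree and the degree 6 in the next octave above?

The scale runs Ab Bb Cb Db Eb F G.
The 1st scale degree is Ab and the degree 6 (up an octave) is F.
Counting 13 letters and 21 half steps from Ab gives a major thirteenth.

major thirteenth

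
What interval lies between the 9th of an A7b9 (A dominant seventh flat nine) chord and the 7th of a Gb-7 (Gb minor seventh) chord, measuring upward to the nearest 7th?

The 9th of A7b9 (A dominant seventh flat nine) is Bb; the 7th of Gb-7 (Gb minor seventh) is Fb.
From Bb to Fb: 6 semitones over a fifth = diminished.

d5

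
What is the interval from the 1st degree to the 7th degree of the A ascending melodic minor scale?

A melodic minor: A B C D E F♯ G♯.
1st degree = A; scale degree 7 = G♯.
Counting 7 letters and 11 half steps from A gives a major seventh.

major 7th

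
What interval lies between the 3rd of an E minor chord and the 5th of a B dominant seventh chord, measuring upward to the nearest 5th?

E minor has G as its 3rd, and B dominant seventh has F# as its 5th.
From G to F# is 11 semitones, exactly the major seventh.

major seventh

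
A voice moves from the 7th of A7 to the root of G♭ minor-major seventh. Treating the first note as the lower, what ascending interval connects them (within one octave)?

diminished octave

A7 has G as its 7th, and G♭ minor-major seventh has G♭ as its root.
From G to G♭: 11 semitones over an octave = diminished.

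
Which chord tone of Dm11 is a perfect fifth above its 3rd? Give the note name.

The chord tones of Dm11 are D, F, A, C, E, G.
The 3rd is F. A perfect fifth above F is C.
C is the chord's 7th.

C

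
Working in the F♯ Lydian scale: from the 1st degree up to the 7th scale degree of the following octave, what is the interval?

Spelling the F♯ Lydian scale: F♯ G♯ A♯ B♯ C♯ D♯ E♯.
So we need the interval from F♯ up to E♯.
Counting 14 letters and 23 half steps from F♯ gives a major fourteenth.

major fourteenth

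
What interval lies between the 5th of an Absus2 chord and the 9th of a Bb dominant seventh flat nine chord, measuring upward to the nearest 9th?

Absus2 has Eb as its 5th, and Bb dominant seventh flat nine has Cb as its 9th.
From Eb to Cb: 8 semitones over a sixth = minor.

minor 6th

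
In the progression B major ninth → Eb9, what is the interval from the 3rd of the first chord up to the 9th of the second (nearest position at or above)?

d3

B major ninth has D# as its 3rd, and Eb9 has F as its 9th.
From D# to F: 2 semitones over a third = diminished.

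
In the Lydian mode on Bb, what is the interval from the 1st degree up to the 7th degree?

major seventh

The scale runs Bb C D E F G A.
So we need the interval from Bb up to A.
Counting 7 letters and 11 half steps from Bb gives a major seventh.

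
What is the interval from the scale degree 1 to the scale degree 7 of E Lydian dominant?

minor 7th

Spelling E Lydian dominant: E F# G# A# B C# D.
That puts E below D.
From E to D: 10 semitones over a seventh = minor.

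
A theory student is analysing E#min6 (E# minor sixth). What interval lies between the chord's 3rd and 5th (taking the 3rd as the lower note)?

major third

E# minor sixth: E#–G#–B#–C##.
The 3rd is G# and the 5th is B#.
G# up to B# spans 3 letter names and 4 semitones — a major third.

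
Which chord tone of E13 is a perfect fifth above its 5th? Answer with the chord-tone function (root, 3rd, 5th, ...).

The chord tones of E13 are E-G#-B-D-F#-C#.
The 5th is B. A perfect fifth above B is F#.
F# is the chord's 9th.

9th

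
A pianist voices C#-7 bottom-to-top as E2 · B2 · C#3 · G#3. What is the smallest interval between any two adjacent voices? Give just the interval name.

Adjacent intervals: E2→B2 = perfect fifth; B2→C#3 = major second; C#3→G#3 = perfect fifth.
The smallest is B2 to C#3, a major second (2 semitones).

major second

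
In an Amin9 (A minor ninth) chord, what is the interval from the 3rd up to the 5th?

A minor ninth: A, C, E, G, B.
That puts C below E.
Counting 3 letters and 4 half steps from C gives a major third.

M3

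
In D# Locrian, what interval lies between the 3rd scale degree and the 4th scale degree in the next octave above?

Spelling D# Locrian: D# E F# G# A B C#.
That puts F# below G#.
From F# to G# is 14 semitones, exactly the major ninth.

major ninth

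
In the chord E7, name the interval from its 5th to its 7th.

minor 3rd

Spelling the chord: E–G#–B–D.
The 5th is B and the 7th is D.
3 letter names make it a third; at 3 semitones (a half step narrower than major) the quality is minor.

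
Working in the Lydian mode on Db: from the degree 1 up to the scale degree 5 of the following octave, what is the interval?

perfect twelfth

Db lydian: Db Eb F G Ab Bb C.
So we need the interval from Db up to Ab.
From Db to Ab is 19 semitones, exactly the perfect twelfth.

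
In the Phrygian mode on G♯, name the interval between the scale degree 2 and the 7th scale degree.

G♯ phrygian: G♯ A B C♯ D♯ E F♯.
The scale degree 2 is A and the 7th degree is F♯.
Counting 6 letters and 9 half steps from A gives a major sixth.

major 6th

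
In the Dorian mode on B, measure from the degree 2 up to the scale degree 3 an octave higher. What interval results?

minor 9th

The scale runs B C♯ D E F♯ G♯ A.
That puts C♯ below D.
9 letter names make it a ninth; at 13 semitones (a half step narrower than major) the quality is minor.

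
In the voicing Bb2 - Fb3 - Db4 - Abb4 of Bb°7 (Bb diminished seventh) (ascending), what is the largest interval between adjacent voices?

major sixth

Adjacent intervals: Bb2→Fb3 = diminished fifth; Fb3→Db4 = major sixth; Db4→Abb4 = diminished fifth.
The largest is Fb3 to Db4, a major sixth (9 semitones).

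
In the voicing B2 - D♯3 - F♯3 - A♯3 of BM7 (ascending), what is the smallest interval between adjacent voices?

Adjacent intervals: B2→D♯3 = major third; D♯3→F♯3 = minor third; F♯3→A♯3 = major third.
The smallest is D♯3 to F♯3, a minor third (3 semitones).

m3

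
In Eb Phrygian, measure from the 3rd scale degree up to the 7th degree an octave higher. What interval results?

perfect twelfth

Eb phrygian: Eb Fb Gb Ab Bb Cb Db.
So we need the interval from Gb up to Db.
Counting 12 letters and 19 half steps from Gb gives a perfect twelfth.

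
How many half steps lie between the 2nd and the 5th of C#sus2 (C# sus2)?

C#sus2 (C# sus2) is spelled C#-D#-G#.
D# to G# is a perfect fourth: 5 semitones.

5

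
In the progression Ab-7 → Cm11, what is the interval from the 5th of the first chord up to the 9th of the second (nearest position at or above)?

major seventh

The 5th of Ab-7 is Eb; the 9th of Cm11 is D.
Eb up to D spans 7 letter names and 11 semitones — a major seventh.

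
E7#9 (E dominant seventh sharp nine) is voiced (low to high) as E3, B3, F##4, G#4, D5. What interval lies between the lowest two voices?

perfect 5th

Those voices are E3 and B3.
Counting 5 letters and 7 half steps from E gives a perfect fifth.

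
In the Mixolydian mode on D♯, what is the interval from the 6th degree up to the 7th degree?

minor 2nd

Spelling the Mixolydian mode on D♯: D♯ E♯ F𝄪 G♯ A♯ B♯ C♯.
The 6th degree is B♯ and the scale degree 7 is C♯.
2 letter names make it a second; at 1 semitone (a half step narrower than major) the quality is minor.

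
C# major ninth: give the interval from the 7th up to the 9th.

C# major ninth: C#-E#-G#-B#-D#.
The 7th is B# and the 9th is D#.
From B# to D#: 3 semitones over a third = minor.

minor third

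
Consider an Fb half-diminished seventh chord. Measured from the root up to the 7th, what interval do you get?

minor 7th

The chord tones of Fbm7b5 (Fb half-diminished seventh) are Fb-Abb-Cbb-Ebb.
So we need the interval from Fb up to Ebb.
7 letter names make it a seventh; at 10 semitones (a half step narrower than major) the quality is minor.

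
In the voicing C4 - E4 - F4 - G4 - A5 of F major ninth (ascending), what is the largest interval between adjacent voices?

Adjacent intervals: C4→E4 = major third; E4→F4 = minor second; F4→G4 = major second; G4→A5 = major ninth.
The largest is G4 to A5, a major ninth (14 semitones).

M9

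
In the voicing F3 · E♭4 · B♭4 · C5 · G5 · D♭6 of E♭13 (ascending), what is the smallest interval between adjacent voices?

Adjacent intervals: F3→E♭4 = minor seventh; E♭4→B♭4 = perfect fifth; B♭4→C5 = major second; C5→G5 = perfect fifth; G5→D♭6 = diminished fifth.
The smallest is B♭4 to C5, a major second (2 semitones).

M2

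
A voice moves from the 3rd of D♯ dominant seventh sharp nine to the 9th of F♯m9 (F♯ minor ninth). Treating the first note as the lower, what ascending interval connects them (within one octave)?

minor second

D♯ dominant seventh sharp nine has F𝄪 as its 3rd, and F♯m9 (F♯ minor ninth) has G♯ as its 9th.
F𝄪 up to G♯ is 1 semitone, a half step narrower than a major second, so the interval is minor.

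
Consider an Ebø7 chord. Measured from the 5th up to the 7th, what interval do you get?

Ebø (Eb half-diminished seventh): Eb, Gb, Bbb, Db.
The 5th is Bbb and the 7th is Db.
Bbb up to Db spans 3 letter names and 4 semitones — a major third.

major third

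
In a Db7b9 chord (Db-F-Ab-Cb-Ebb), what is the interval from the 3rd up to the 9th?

So we need the interval from F up to Ebb.
F up to Ebb is 9 semitones, a whole step narrower than a major seventh, so the interval is diminished.

diminished 7th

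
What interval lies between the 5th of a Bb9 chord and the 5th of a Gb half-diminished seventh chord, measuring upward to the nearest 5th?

The 5th of Bb9 is F; the 5th of Gb half-diminished seventh is Dbb.
From F to Dbb: 7 semitones over a sixth = diminished.

diminished sixth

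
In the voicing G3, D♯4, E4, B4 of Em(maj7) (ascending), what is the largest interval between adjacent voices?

Adjacent intervals: G3→D♯4 = augmented fifth; D♯4→E4 = minor second; E4→B4 = perfect fifth.
The largest is G3 to D♯4, an augmented fifth (8 semitones).

augmented fifth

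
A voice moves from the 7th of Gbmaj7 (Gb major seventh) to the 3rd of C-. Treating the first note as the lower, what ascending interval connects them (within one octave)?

m7

The 7th of Gbmaj7 (Gb major seventh) is F; the 3rd of C- is Eb.
From F to Eb: 10 semitones over a seventh = minor.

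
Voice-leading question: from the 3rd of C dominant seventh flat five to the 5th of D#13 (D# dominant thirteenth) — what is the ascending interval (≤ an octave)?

augmented fourth

The 3rd of C dominant seventh flat five is E; the 5th of D#13 (D# dominant thirteenth) is A#.
From E to A#: 6 semitones over a fourth = augmented.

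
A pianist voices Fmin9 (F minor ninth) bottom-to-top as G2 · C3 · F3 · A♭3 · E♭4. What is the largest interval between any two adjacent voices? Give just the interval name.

Adjacent intervals: G2→C3 = perfect fourth; C3→F3 = perfect fourth; F3→A♭3 = minor third; A♭3→E♭4 = perfect fifth.
The largest is A♭3 to E♭4, a perfect fifth (7 semitones).

perfect 5th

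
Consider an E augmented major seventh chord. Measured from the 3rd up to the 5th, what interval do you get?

E augmented major seventh is spelled E, G#, B#, D#.
So we need the interval from G# up to B#.
Counting 3 letters and 4 half steps from G# gives a major third.

major third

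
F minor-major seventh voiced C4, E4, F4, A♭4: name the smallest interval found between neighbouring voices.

minor 2nd

Adjacent intervals: C4→E4 = major third; E4→F4 = minor second; F4→A♭4 = minor third.
The smallest is E4 to F4, a minor second (1 semitone).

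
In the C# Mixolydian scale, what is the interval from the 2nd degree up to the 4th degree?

The scale runs C# D# E# F# G# A# B.
The 2nd degree is D# and the 4th scale degree is F#.
D# up to F# is 3 semitones, a half step narrower than a major third, so the interval is minor.

minor third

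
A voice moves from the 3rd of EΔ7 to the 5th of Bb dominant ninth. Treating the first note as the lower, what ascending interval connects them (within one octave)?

EΔ7 has G# as its 3rd, and Bb dominant ninth has F as its 5th.
From G# to F: 9 semitones over a seventh = diminished.

d7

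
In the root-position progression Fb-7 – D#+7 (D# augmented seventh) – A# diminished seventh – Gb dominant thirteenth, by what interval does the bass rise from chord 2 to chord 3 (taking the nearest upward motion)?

The roots are D# and A#.
D# up to A# spans 5 letter names and 7 semitones — a perfect fifth.

P5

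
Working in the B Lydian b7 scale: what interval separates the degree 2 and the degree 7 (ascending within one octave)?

The scale runs B C# D# E# F# G# A.
Degree 2 = C#; scale degree 7 = A.
C# up to A is 8 semitones, a half step narrower than a major sixth, so the interval is minor.

m6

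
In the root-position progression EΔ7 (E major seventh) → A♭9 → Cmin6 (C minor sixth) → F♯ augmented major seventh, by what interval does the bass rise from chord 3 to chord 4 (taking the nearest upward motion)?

augmented 4th

The roots are C and F♯.
C up to F♯ is 6 semitones, a half step wider than a perfect fourth, so the interval is augmented.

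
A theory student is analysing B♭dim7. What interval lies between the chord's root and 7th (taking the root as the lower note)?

B♭dim7: B♭, D♭, F♭, A𝄫.
That puts B♭ below A𝄫.
From B♭ to A𝄫: 9 semitones over a seventh = diminished.

diminished seventh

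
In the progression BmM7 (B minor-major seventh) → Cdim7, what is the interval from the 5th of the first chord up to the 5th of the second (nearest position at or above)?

diminished second

The 5th of BmM7 (B minor-major seventh) is F♯; the 5th of Cdim7 is G♭.
2 letter names make it a second; at 0 semitones (a whole step narrower than major) the quality is diminished.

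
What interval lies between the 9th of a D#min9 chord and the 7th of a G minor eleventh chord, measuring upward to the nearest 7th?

diminished 2nd

D#min9 has E# as its 9th, and G minor eleventh has F as its 7th.
From E# to F: 0 semitones over a second = diminished.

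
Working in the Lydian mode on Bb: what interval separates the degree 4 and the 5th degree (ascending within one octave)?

Spelling the Lydian mode on Bb: Bb C D E F G A.
The degree 4 is E and the 5th scale degree is F.
E up to F is 1 semitone, a half step narrower than a major second, so the interval is minor.

minor second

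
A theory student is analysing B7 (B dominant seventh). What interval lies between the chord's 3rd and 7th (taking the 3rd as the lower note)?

d5

Spelling the chord: B, D#, F#, A.
3rd = D#; 7th = A.
5 letter names make it a fifth; at 6 semitones (a half step narrower than perfect) the quality is diminished.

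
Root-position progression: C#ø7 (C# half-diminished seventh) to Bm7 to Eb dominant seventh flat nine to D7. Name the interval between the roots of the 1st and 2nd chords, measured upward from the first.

The roots are C# and B.
C# up to B is 10 semitones, a half step narrower than a major seventh, so the interval is minor.

minor 7th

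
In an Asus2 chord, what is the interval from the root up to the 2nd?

major second

Asus2 (A sus2) is spelled A B E.
The root is A and the 2nd is B.
Counting 2 letters and 2 half steps from A gives a major second.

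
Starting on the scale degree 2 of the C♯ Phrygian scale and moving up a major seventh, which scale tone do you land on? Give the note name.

The scale is C♯ D E F♯ G♯ A B.
The scale degree 2 is D; a major seventh above that is C♯ — scale degree 1.

C#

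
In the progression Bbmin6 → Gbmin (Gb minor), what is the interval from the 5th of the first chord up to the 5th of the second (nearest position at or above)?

The 5th of Bbmin6 is F; the 5th of Gbmin (Gb minor) is Db.
6 letter names make it a sixth; at 8 semitones (a half step narrower than major) the quality is minor.

minor 6th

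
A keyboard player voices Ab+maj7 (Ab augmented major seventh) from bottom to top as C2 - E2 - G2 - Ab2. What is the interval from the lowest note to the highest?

The outer voices are C2 and Ab2.
6 letter names make it a sixth; at 8 semitones (a half step narrower than major) the quality is minor.

minor sixth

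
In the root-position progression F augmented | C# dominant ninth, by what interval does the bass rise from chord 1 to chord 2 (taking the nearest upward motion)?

augmented fifth

The roots are F and C#.
5 letter names make it a fifth; at 8 semitones (a half step wider than perfect) the quality is augmented.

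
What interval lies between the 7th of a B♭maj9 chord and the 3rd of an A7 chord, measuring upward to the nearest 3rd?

M3

B♭maj9 has A as its 7th, and A7 has C♯ as its 3rd.
A up to C♯ spans 3 letter names and 4 semitones — a major third.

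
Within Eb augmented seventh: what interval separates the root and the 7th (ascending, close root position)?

minor 7th

Ebaug7 (Eb augmented seventh): Eb, G, B, Db.
So we need the interval from Eb up to Db.
7 letter names make it a seventh; at 10 semitones (a half step narrower than major) the quality is minor.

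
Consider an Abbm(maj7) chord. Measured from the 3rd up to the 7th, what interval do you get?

augmented fifth

AbbmM7 is spelled Abb Cbb Ebb Gb.
3rd = Cbb; 7th = Gb.
5 letter names make it a fifth; at 8 semitones (a half step wider than perfect) the quality is augmented.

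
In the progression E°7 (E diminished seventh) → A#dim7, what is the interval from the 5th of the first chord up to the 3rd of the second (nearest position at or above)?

The 5th of E°7 (E diminished seventh) is Bb; the 3rd of A#dim7 is C#.
Bb up to C# is 3 semitones, a half step wider than a major second, so the interval is augmented.

augmented second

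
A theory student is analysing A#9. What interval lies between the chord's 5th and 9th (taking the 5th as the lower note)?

P5

A# dominant ninth: A#-C##-E#-G#-B#.
The 5th is E# and the 9th is B#.
E# up to B# spans 5 letter names and 7 semitones — a perfect fifth.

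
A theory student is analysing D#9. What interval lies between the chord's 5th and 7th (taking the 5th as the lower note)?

Spelling the chord: D# F## A# C# E#.
5th = A#; 7th = C#.
From A# to C#: 3 semitones over a third = minor.

m3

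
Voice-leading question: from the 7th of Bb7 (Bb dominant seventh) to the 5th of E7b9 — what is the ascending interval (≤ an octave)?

Bb7 (Bb dominant seventh) has Ab as its 7th, and E7b9 has B as its 5th.
Ab up to B is 3 semitones, a half step wider than a major second, so the interval is augmented.

augmented 2nd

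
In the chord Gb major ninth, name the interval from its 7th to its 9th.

minor 3rd

Spelling the chord: Gb–Bb–Db–F–Ab.
The 7th is F and the 9th is Ab.
F up to Ab is 3 semitones, a half step narrower than a major third, so the interval is minor.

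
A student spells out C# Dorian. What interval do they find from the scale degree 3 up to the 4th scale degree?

major second

C# dorian: C# D# E F# G# A# B.
The scale degree 3 is E and the 4th scale degree is F#.
E up to F# spans 2 letter names and 2 semitones — a major second.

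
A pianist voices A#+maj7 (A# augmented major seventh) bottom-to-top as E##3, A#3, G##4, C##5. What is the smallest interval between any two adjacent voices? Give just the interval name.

diminished 4th

Adjacent intervals: E##3→A#3 = diminished fourth; A#3→G##4 = major seventh; G##4→C##5 = perfect fourth.
The smallest is E##3 to A#3, a diminished fourth (4 semitones).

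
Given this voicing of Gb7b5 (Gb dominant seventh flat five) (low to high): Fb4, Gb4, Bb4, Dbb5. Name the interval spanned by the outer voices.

minor 6th

The outer voices are Fb4 and Dbb5.
Fb up to Dbb is 8 semitones, a half step narrower than a major sixth, so the interval is minor.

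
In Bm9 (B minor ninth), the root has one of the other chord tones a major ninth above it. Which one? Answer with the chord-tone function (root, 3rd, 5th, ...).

9th

Bmin9 (B minor ninth) is spelled B, D, F#, A, C#.
The root is B. A major ninth above B is C#.
C# is the chord's 9th.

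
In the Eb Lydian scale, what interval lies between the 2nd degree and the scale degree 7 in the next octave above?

The scale runs Eb F G A Bb C D.
That puts F below D.
Counting 13 letters and 21 half steps from F gives a major thirteenth.

major thirteenth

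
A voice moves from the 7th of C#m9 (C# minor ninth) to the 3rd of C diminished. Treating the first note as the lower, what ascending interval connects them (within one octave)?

C#m9 (C# minor ninth) has B as its 7th, and C diminished has Eb as its 3rd.
B up to Eb is 4 semitones, a half step narrower than a perfect fourth, so the interval is diminished.

diminished 4th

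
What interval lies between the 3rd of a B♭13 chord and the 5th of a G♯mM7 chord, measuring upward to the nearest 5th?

The 3rd of B♭13 is D; the 5th of G♯mM7 is D♯.
D up to D♯ is 1 semitone, a half step wider than a perfect unison, so the interval is augmented.

augmented unison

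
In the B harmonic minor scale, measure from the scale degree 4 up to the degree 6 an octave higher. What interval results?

minor 10th

Spelling the B harmonic minor scale: B C♯ D E F♯ G A♯.
So we need the interval from E up to G.
From E to G: 15 semitones over a tenth = minor.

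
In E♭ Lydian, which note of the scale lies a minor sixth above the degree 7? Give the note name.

Bb

The scale is E♭ F G A B♭ C D.
The degree 7 is D; a minor sixth above that is B♭ — scale degree 5.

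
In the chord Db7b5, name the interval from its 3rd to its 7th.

diminished fifth

Db7b5: Db, F, Abb, Cb.
The 3rd is F and the 7th is Cb.
From F to Cb: 6 semitones over a fifth = diminished.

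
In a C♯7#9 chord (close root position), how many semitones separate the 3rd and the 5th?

3

C♯7#9 (C♯ dominant seventh sharp nine): C♯–E♯–G♯–B–D𝄪.
E♯ to G♯ is a minor third: 3 semitones.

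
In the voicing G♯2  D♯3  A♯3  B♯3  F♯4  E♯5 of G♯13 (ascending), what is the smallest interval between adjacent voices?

major 2nd

Adjacent intervals: G♯2→D♯3 = perfect fifth; D♯3→A♯3 = perfect fifth; A♯3→B♯3 = major second; B♯3→F♯4 = diminished fifth; F♯4→E♯5 = major seventh.
The smallest is A♯3 to B♯3, a major second (2 semitones).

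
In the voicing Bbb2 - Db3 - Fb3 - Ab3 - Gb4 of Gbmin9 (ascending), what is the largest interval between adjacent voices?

Adjacent intervals: Bbb2→Db3 = major third; Db3→Fb3 = minor third; Fb3→Ab3 = major third; Ab3→Gb4 = minor seventh.
The largest is Ab3 to Gb4, a minor seventh (10 semitones).

minor seventh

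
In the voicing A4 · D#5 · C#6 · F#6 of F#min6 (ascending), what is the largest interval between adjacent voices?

minor 7th

Adjacent intervals: A4→D#5 = augmented fourth; D#5→C#6 = minor seventh; C#6→F#6 = perfect fourth.
The largest is D#5 to C#6, a minor seventh (10 semitones).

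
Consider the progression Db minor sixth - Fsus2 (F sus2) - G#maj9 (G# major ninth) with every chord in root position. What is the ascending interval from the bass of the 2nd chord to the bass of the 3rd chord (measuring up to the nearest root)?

The roots are F and G#.
From F to G#: 3 semitones over a second = augmented.

augmented 2nd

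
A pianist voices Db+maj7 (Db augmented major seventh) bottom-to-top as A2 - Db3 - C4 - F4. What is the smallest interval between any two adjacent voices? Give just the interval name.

diminished 4th

Adjacent intervals: A2→Db3 = diminished fourth; Db3→C4 = major seventh; C4→F4 = perfect fourth.
The smallest is A2 to Db3, a diminished fourth (4 semitones).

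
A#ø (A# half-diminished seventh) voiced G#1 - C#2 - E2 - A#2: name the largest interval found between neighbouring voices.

A4

Adjacent intervals: G#1→C#2 = perfect fourth; C#2→E2 = minor third; E2→A#2 = augmented fourth.
The largest is E2 to A#2, an augmented fourth (6 semitones).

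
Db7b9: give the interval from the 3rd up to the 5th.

m3

Db7b9: Db F Ab Cb Ebb.
That puts F below Ab.
3 letter names make it a third; at 3 semitones (a half step narrower than major) the quality is minor.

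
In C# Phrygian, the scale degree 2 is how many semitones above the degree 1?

The scale is C# D E F# G# A B.
C# up to D is a minor second — 1 semitone.

1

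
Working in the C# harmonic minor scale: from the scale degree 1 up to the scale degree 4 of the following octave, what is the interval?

The scale runs C# D# E F# G# A B#.
The scale degree 1 is C# and the degree 4 (up an octave) is F#.
From C# to F# is 17 semitones, exactly the perfect eleventh.

perfect eleventh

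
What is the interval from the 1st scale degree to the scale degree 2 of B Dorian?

M2

Spelling B Dorian: B C♯ D E F♯ G♯ A.
The 1st scale degree is B and the 2nd degree is C♯.
From B to C♯ is 2 semitones, exactly the major second.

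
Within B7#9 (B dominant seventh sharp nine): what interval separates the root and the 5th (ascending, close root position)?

The chord tones of B7#9 are B, D#, F#, A, C##.
Root = B; 5th = F#.
B up to F# spans 5 letter names and 7 semitones — a perfect fifth.

perfect 5th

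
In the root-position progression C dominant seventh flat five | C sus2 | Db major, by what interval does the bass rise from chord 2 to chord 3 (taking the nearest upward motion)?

The roots are C and Db.
C up to Db is 1 semitone, a half step narrower than a major second, so the interval is minor.

minor 2nd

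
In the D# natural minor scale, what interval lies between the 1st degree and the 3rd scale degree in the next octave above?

Spelling the D# natural minor scale: D# E# F# G# A# B C#.
1st degree = D#; degree 3 (up an octave) = F#.
10 letter names make it a tenth; at 15 semitones (a half step narrower than major) the quality is minor.

minor tenth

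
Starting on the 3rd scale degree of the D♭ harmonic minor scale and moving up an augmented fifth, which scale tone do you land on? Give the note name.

The scale is D♭ E♭ F♭ G♭ A♭ B𝄫 C.
The 3rd scale degree is F♭; an augmented fifth above that is C — scale degree 7.

C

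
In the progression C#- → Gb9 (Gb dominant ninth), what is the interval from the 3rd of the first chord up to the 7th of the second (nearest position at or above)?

diminished second

The 3rd of C#- is E; the 7th of Gb9 (Gb dominant ninth) is Fb.
From E to Fb: 0 semitones over a second = diminished.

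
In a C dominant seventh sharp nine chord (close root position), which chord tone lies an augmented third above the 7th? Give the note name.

Spelling the chord: C, E, G, B♭, D♯.
The 7th is B♭. An augmented third above B♭ is D♯.
D♯ is the chord's 9th.

D#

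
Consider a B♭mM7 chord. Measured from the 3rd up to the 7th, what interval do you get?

augmented 5th

The chord tones of B♭m(maj7) (B♭ minor-major seventh) are B♭-D♭-F-A.
So we need the interval from D♭ up to A.
D♭ up to A is 8 semitones, a half step wider than a perfect fifth, so the interval is augmented.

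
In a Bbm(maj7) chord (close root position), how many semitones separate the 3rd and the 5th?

4

Spelling the chord: Bb Db F A.
Db to F is a major third: 4 semitones.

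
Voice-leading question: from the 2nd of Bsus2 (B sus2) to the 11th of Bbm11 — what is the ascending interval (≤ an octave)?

Bsus2 (B sus2) has C# as its 2nd, and Bbm11 has Eb as its 11th.
C# up to Eb is 2 semitones, a whole step narrower than a major third, so the interval is diminished.

d3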